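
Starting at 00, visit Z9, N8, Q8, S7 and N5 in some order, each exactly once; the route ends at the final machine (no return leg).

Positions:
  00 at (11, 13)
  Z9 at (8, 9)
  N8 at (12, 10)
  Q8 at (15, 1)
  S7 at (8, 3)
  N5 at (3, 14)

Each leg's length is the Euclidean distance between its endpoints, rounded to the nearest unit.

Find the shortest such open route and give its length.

Shortest open route: 32.

There are 5! = 120 possible orderings.
00 - Z9 - N8 - Q8 - S7 - N5: 5+4+9+7+12 = 37
00 - Z9 - N8 - Q8 - N5 - S7: 5+4+9+18+12 = 48
00 - Z9 - N8 - S7 - Q8 - N5: 5+4+8+7+18 = 42
00 - Z9 - N8 - S7 - N5 - Q8: 5+4+8+12+18 = 47
00 - Z9 - N8 - N5 - Q8 - S7: 5+4+10+18+7 = 44
00 - Z9 - N8 - N5 - S7 - Q8: 5+4+10+12+7 = 38
00 - Z9 - Q8 - N8 - S7 - N5: 5+11+9+8+12 = 45
00 - Z9 - Q8 - N8 - N5 - S7: 5+11+9+10+12 = 47
00 - Z9 - Q8 - S7 - N8 - N5: 5+11+7+8+10 = 41
00 - Z9 - Q8 - S7 - N5 - N8: 5+11+7+12+10 = 45
00 - Z9 - Q8 - N5 - N8 - S7: 5+11+18+10+8 = 52
00 - Z9 - Q8 - N5 - S7 - N8: 5+11+18+12+8 = 54
00 - Z9 - S7 - N8 - Q8 - N5: 5+6+8+9+18 = 46
00 - Z9 - S7 - N8 - N5 - Q8: 5+6+8+10+18 = 47
… (106 more)
00 - N8 - Q8 - S7 - Z9 - N5: 3+9+7+6+7 = 32  ← best
The minimum is 32.
One shortest path: 00 → N8 → Q8 → S7 → Z9 → N5.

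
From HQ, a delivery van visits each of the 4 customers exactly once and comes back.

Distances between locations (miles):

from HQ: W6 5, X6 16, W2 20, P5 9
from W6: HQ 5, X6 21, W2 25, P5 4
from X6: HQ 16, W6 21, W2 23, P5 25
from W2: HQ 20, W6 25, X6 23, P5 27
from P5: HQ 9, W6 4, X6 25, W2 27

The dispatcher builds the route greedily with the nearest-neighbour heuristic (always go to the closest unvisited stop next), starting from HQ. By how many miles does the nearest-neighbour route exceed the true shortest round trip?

2 miles longer than the optimal tour.

HQ: W6=5, P5=9, X6=16, W2=20 ⇒ W6
W6: P5=4, X6=21, W2=25 ⇒ P5
P5: X6=25, W2=27 ⇒ X6
X6: W2=23 ⇒ W2
NN route HQ → W6 → P5 → X6 → W2 → HQ costs 77.
Optimal: HQ → W6 → P5 → W2 → X6 → HQ costs 75 (by enumerating all 12 distinct tours).
Excess = 77 − 75 = 2.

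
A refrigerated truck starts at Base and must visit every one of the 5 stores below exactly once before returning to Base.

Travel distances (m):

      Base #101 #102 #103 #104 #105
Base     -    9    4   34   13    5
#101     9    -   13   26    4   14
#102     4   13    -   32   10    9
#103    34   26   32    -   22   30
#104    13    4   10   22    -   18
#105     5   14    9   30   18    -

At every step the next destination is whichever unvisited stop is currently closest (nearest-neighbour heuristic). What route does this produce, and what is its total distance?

At Base the remaining stops are #102 4, #105 5, #101 9, #104 13, #103 34; go to #102.
At #102 the remaining stops are #105 9, #104 10, #101 13, #103 32; go to #105.
At #105 the remaining stops are #101 14, #104 18, #103 30; go to #101.
At #101 the remaining stops are #104 4, #103 26; go to #104.
At #104 the remaining stops are #103 22; go to #103.
Return #103→Base: 34.
Total = 4 + 9 + 14 + 4 + 22 + 34 = 87.

Total distance 87 m via the nearest-neighbour route Base → #102 → #105 → #101 → #104 → #103 → Base.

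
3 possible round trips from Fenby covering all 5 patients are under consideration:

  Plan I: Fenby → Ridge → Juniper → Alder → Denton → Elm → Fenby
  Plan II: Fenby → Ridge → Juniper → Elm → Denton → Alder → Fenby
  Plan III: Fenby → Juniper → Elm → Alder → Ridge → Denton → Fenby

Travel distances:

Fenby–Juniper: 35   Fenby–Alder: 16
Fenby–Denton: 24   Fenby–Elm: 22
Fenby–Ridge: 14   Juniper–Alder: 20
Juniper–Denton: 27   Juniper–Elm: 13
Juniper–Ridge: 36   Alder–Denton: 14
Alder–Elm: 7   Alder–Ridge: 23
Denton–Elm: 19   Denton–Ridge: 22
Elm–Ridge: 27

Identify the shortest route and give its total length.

Plan I: 14 + 36 + 20 + 14 + 19 + 22 = 125
Plan II: 14 + 36 + 13 + 19 + 14 + 16 = 112
Plan III: 35 + 13 + 7 + 23 + 22 + 24 = 124

112 — Plan II is the shortest.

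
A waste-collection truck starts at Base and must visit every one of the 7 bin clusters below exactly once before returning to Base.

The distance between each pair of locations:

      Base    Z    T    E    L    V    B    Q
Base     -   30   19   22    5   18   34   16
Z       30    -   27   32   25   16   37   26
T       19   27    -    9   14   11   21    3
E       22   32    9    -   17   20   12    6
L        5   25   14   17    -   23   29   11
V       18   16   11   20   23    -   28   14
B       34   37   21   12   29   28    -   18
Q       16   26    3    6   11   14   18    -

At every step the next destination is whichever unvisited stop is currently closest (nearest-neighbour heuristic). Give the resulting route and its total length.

Nearest-neighbour total = 114; route Base → L → Q → T → E → B → V → Z → Base.

At Base the remaining stops are L 5, Q 16, V 18, T 19, E 22, Z 30, B 34; go to L.
At L the remaining stops are Q 11, T 14, E 17, V 23, Z 25, B 29; go to Q.
At Q the remaining stops are T 3, E 6, V 14, B 18, Z 26; go to T.
At T the remaining stops are E 9, V 11, B 21, Z 27; go to E.
At E the remaining stops are B 12, V 20, Z 32; go to B.
At B the remaining stops are V 28, Z 37; go to V.
At V the remaining stops are Z 16; go to Z.
Return Z→Base: 30.
Total = 5 + 11 + 3 + 9 + 12 + 28 + 16 + 30 = 114.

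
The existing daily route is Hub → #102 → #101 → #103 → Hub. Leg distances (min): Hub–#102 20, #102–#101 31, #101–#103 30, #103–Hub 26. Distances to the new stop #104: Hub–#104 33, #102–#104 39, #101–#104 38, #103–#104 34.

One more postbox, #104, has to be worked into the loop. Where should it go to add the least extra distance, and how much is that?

Insertion cost between consecutive stops i–j is d(i,#104) + d(#104,j) − d(i,j):
  between Hub and #102: 33 + 39 − 20 = 52
  between #102 and #101: 39 + 38 − 31 = 46
  between #101 and #103: 38 + 34 − 30 = 42
  between #103 and Hub: 34 + 33 − 26 = 41
Cheapest insertion is between #103 and Hub, adding 41.
New total = 107 + 41 = 148.

Adding 41 min by placing #104 on the #103–Hub leg.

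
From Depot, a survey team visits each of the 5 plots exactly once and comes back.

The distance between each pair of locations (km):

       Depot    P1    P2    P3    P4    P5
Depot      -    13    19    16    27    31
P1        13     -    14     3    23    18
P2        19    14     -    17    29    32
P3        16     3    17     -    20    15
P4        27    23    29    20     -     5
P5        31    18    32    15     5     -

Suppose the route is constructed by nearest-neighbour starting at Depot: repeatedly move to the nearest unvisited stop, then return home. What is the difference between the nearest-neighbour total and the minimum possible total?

The nearest-neighbour route is 1 km longer than optimal.

Depot: P1=13, P3=16, P2=19, P4=27, P5=31 ⇒ P1
P1: P3=3, P2=14, P5=18, P4=23 ⇒ P3
P3: P5=15, P2=17, P4=20 ⇒ P5
P5: P4=5, P2=32 ⇒ P4
P4: P2=29 ⇒ P2
NN route Depot → P1 → P3 → P5 → P4 → P2 → Depot costs 84.
Optimal: Depot → P2 → P1 → P3 → P5 → P4 → Depot costs 83 (by enumerating all 60 distinct tours).
Excess = 84 − 83 = 1.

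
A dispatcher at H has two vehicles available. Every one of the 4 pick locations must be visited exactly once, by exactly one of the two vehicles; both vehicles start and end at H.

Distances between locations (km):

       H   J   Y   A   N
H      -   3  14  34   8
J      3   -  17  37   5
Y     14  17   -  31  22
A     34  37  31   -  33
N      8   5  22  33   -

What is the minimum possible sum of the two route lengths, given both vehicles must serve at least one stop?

Minimum combined distance: 92 km.

Try each way of splitting the stops between the two vehicles (each non-empty) and, for each split, find the best tour for each vehicle:
  {J} + {Y, A, N}: 6 + 86 = 92
  {Y} + {J, A, N}: 28 + 75 = 103
  {J, Y} + {A, N}: 34 + 75 = 109
  {A} + {J, Y, N}: 68 + 44 = 112
  {J, A} + {Y, N}: 74 + 44 = 118
  {Y, A} + {J, N}: 79 + 16 = 95
  … (7 splits in total)
Best: vehicle 1 H → J → H = 6; vehicle 2 H → Y → A → N → H = 86; combined 92.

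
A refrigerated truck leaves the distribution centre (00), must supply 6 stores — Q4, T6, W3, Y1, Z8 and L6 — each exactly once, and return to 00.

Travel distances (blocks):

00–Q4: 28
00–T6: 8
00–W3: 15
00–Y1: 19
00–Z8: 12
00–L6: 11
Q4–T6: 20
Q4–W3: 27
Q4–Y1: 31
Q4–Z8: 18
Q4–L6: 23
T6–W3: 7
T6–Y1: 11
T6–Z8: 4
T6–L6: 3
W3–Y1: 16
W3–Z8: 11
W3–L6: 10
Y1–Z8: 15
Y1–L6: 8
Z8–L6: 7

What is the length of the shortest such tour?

Shortest round trip = 92 blocks.

There are 360 distinct closed tours to check (reversals are equivalent).
00-Q4-T6-W3-Y1-Z8-L6-00: 28+20+7+16+15+7+11 = 104
00-Q4-T6-W3-Y1-L6-Z8-00: 28+20+7+16+8+7+12 = 98
00-Q4-T6-W3-Z8-Y1-L6-00: 28+20+7+11+15+8+11 = 100
00-Q4-T6-W3-Z8-L6-Y1-00: 28+20+7+11+7+8+19 = 100
00-Q4-T6-W3-L6-Y1-Z8-00: 28+20+7+10+8+15+12 = 100
00-Q4-T6-W3-L6-Z8-Y1-00: 28+20+7+10+7+15+19 = 106
00-Q4-T6-Y1-W3-Z8-L6-00: 28+20+11+16+11+7+11 = 104
00-Q4-T6-Y1-W3-L6-Z8-00: 28+20+11+16+10+7+12 = 104
… (352 more)
00-Q4-Z8-T6-W3-Y1-L6-00: 28+18+4+7+16+8+11 = 92  ← best
The minimum is 92.
One optimal route: 00 → Q4 → Z8 → T6 → W3 → Y1 → L6 → 00 (or its reverse).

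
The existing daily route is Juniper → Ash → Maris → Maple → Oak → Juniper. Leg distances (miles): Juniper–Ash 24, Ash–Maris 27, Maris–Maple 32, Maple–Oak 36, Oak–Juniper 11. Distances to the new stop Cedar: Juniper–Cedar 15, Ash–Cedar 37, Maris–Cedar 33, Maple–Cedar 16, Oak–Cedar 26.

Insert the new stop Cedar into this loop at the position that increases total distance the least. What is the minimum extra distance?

+6 miles — insert Cedar between Maple and Oak.

Insertion cost between consecutive stops i–j is d(i,Cedar) + d(Cedar,j) − d(i,j):
  between Juniper and Ash: 15 + 37 − 24 = 28
  between Ash and Maris: 37 + 33 − 27 = 43
  between Maris and Maple: 33 + 16 − 32 = 17
  between Maple and Oak: 16 + 26 − 36 = 6
  between Oak and Juniper: 26 + 15 − 11 = 30
Cheapest insertion is between Maple and Oak, adding 6.
New total = 130 + 6 = 136.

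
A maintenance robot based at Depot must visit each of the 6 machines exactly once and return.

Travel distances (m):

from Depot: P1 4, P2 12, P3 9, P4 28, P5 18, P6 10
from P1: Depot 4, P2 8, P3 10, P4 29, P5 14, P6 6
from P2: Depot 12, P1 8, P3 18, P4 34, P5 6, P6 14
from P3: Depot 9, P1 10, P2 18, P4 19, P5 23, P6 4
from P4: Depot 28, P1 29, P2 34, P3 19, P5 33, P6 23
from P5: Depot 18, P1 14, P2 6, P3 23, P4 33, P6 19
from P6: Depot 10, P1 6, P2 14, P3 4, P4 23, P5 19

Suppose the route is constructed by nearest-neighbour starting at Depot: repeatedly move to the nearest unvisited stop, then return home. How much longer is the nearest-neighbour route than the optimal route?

The nearest-neighbour route is 15 m longer than optimal.

From Depot: P1=4, P3=9, P6=10, P2=12, P5=18, P4=28 → choose P1 (4).
From P1: P6=6, P2=8, P3=10, P5=14, P4=29 → choose P6 (6).
From P6: P3=4, P2=14, P5=19, P4=23 → choose P3 (4).
From P3: P2=18, P4=19, P5=23 → choose P2 (18).
From P2: P5=6, P4=34 → choose P5 (6).
From P5: P4=33 → choose P4 (33).
NN route Depot → P1 → P6 → P3 → P2 → P5 → P4 → Depot costs 99.
Optimal: Depot → P1 → P2 → P5 → P4 → P3 → P6 → Depot costs 84 (by enumerating all 360 distinct tours).
Excess = 99 − 84 = 15.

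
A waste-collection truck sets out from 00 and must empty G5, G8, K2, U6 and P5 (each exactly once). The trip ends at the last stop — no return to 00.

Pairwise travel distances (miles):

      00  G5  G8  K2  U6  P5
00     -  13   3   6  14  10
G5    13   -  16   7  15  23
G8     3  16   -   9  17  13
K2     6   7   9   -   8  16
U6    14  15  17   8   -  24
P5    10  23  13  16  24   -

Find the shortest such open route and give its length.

Shortest open route: 54 miles.

There are 5! = 120 possible orderings.
00 → G5 → G8 → K2 → U6 → P5: 13+16+9+8+24 = 70
00 → G5 → G8 → K2 → P5 → U6: 13+16+9+16+24 = 78
00 → G5 → G8 → U6 → K2 → P5: 13+16+17+8+16 = 70
00 → G5 → G8 → U6 → P5 → K2: 13+16+17+24+16 = 86
00 → G5 → G8 → P5 → K2 → U6: 13+16+13+16+8 = 66
00 → G5 → G8 → P5 → U6 → K2: 13+16+13+24+8 = 74
00 → G5 → K2 → G8 → U6 → P5: 13+7+9+17+24 = 70
00 → G5 → K2 → G8 → P5 → U6: 13+7+9+13+24 = 66
00 → G5 → K2 → U6 → G8 → P5: 13+7+8+17+13 = 58
00 → G5 → K2 → U6 → P5 → G8: 13+7+8+24+13 = 65
00 → G5 → K2 → P5 → G8 → U6: 13+7+16+13+17 = 66
00 → G5 → K2 → P5 → U6 → G8: 13+7+16+24+17 = 77
00 → G5 → U6 → G8 → K2 → P5: 13+15+17+9+16 = 70
00 → G5 → U6 → G8 → P5 → K2: 13+15+17+13+16 = 74
… (106 more)
00 → G8 → P5 → G5 → K2 → U6: 3+13+23+7+8 = 54  ← best
The minimum is 54.
One shortest path: 00 → G8 → P5 → G5 → K2 → U6.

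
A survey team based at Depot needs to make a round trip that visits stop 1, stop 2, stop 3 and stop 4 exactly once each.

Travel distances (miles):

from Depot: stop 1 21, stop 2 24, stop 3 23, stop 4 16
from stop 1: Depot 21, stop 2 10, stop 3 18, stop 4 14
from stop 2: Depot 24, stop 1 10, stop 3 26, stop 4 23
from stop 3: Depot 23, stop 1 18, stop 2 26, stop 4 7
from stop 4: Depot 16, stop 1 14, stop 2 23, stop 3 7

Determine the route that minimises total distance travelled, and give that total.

There are 12 distinct closed tours to check (reversals are equivalent).
Depot→stop 1→stop 2→stop 3→stop 4→Depot: 21+10+26+7+16 = 80
Depot→stop 1→stop 2→stop 4→stop 3→Depot: 21+10+23+7+23 = 84
Depot→stop 1→stop 3→stop 2→stop 4→Depot: 21+18+26+23+16 = 104
Depot→stop 1→stop 3→stop 4→stop 2→Depot: 21+18+7+23+24 = 93
Depot→stop 1→stop 4→stop 2→stop 3→Depot: 21+14+23+26+23 = 107
Depot→stop 1→stop 4→stop 3→stop 2→Depot: 21+14+7+26+24 = 92
Depot→stop 2→stop 1→stop 3→stop 4→Depot: 24+10+18+7+16 = 75
Depot→stop 2→stop 1→stop 4→stop 3→Depot: 24+10+14+7+23 = 78
Depot→stop 2→stop 3→stop 1→stop 4→Depot: 24+26+18+14+16 = 98
Depot→stop 2→stop 4→stop 1→stop 3→Depot: 24+23+14+18+23 = 102
Depot→stop 3→stop 1→stop 2→stop 4→Depot: 23+18+10+23+16 = 90
Depot→stop 3→stop 2→stop 1→stop 4→Depot: 23+26+10+14+16 = 89
The minimum is 75.
One optimal route: Depot → stop 2 → stop 1 → stop 3 → stop 4 → Depot (or its reverse).

75 miles — the shortest possible round trip.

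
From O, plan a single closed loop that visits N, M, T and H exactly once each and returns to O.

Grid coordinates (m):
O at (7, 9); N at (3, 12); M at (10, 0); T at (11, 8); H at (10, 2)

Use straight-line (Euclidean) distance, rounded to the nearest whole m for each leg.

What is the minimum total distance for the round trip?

With 4 stops there are 4!/2 = 12 distinct round trips (a route and its reverse cost the same).
O-N-M-T-H-O: 5+14+8+6+8 = 41
O-N-M-H-T-O: 5+14+2+6+4 = 31
O-N-T-M-H-O: 5+9+8+2+8 = 32
O-N-T-H-M-O: 5+9+6+2+9 = 31
O-N-H-M-T-O: 5+12+2+8+4 = 31
O-N-H-T-M-O: 5+12+6+8+9 = 40
O-M-N-T-H-O: 9+14+9+6+8 = 46
O-M-N-H-T-O: 9+14+12+6+4 = 45
O-M-T-N-H-O: 9+8+9+12+8 = 46
O-M-H-N-T-O: 9+2+12+9+4 = 36
O-T-N-M-H-O: 4+9+14+2+8 = 37
O-T-M-N-H-O: 4+8+14+12+8 = 46
The minimum is 31.
One optimal route: O → N → M → H → T → O (or its reverse).

Minimum total distance: 31 m.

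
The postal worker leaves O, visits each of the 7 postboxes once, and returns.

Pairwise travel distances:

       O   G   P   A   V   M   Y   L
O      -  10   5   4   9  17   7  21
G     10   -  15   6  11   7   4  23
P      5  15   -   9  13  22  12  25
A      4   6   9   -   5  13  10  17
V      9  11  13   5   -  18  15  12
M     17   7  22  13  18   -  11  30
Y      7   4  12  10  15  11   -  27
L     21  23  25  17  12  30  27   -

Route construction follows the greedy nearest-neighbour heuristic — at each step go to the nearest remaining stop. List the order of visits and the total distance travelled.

Nearest-neighbour total = 103; route O → A → V → G → Y → M → P → L → O.

O → [A:4 / P:5 / Y:7 / V:9 / G:10 / M:17 / L:21] → A (4)
A → [V:5 / G:6 / P:9 / Y:10 / M:13 / L:17] → V (5)
V → [G:11 / L:12 / P:13 / Y:15 / M:18] → G (11)
G → [Y:4 / M:7 / P:15 / L:23] → Y (4)
Y → [M:11 / P:12 / L:27] → M (11)
M → [P:22 / L:30] → P (22)
P → [L:25] → L (25)
Return L→O: 21.
Total = 4 + 5 + 11 + 4 + 11 + 22 + 25 + 21 = 103.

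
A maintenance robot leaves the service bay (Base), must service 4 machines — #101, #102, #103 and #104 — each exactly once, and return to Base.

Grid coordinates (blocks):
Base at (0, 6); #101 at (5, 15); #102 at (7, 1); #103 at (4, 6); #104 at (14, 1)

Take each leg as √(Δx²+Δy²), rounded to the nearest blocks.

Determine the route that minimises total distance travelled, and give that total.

Minimum total distance: 44 blocks.

With 4 stops there are 4!/2 = 12 distinct round trips (a route and its reverse cost the same).
Base-#101-#102-#103-#104-Base: 10+14+6+11+15 = 56
Base-#101-#102-#104-#103-Base: 10+14+7+11+4 = 46
Base-#101-#103-#102-#104-Base: 10+9+6+7+15 = 47
Base-#101-#103-#104-#102-Base: 10+9+11+7+9 = 46
Base-#101-#104-#102-#103-Base: 10+17+7+6+4 = 44
Base-#101-#104-#103-#102-Base: 10+17+11+6+9 = 53
Base-#102-#101-#103-#104-Base: 9+14+9+11+15 = 58
Base-#102-#101-#104-#103-Base: 9+14+17+11+4 = 55
Base-#102-#103-#101-#104-Base: 9+6+9+17+15 = 56
Base-#102-#104-#101-#103-Base: 9+7+17+9+4 = 46
Base-#103-#101-#102-#104-Base: 4+9+14+7+15 = 49
Base-#103-#102-#101-#104-Base: 4+6+14+17+15 = 56
The minimum is 44.
One optimal route: Base → #101 → #104 → #102 → #103 → Base (or its reverse).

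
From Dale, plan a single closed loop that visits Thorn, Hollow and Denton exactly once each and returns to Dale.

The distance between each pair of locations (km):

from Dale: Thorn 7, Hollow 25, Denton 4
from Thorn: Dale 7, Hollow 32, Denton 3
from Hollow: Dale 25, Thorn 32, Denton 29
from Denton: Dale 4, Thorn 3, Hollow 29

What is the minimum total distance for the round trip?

Shortest round trip = 64 km.

With 3 stops there are 3!/2 = 3 distinct round trips (a route and its reverse cost the same).
Dale → Thorn → Hollow → Denton → Dale: 7+32+29+4 = 72
Dale → Thorn → Denton → Hollow → Dale: 7+3+29+25 = 64
Dale → Hollow → Thorn → Denton → Dale: 25+32+3+4 = 64
The minimum is 64.
One optimal route: Dale → Thorn → Denton → Hollow → Dale (or its reverse).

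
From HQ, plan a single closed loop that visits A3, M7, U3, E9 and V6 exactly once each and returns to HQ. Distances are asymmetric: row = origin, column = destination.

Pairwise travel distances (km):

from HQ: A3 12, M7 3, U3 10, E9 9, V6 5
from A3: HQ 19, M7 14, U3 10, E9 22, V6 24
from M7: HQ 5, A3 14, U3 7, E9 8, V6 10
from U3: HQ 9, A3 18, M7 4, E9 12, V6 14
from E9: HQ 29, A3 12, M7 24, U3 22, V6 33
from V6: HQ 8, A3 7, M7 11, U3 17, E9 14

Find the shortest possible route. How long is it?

Shortest round trip = 50 km.

HQ - A3 - M7 - U3 - E9 - V6 - HQ: 12+14+7+12+33+8 = 86
HQ - A3 - M7 - U3 - V6 - E9 - HQ: 12+14+7+14+14+29 = 90
HQ - A3 - M7 - E9 - U3 - V6 - HQ: 12+14+8+22+14+8 = 78
HQ - A3 - M7 - E9 - V6 - U3 - HQ: 12+14+8+33+17+9 = 93
HQ - A3 - M7 - V6 - U3 - E9 - HQ: 12+14+10+17+12+29 = 94
HQ - A3 - M7 - V6 - E9 - U3 - HQ: 12+14+10+14+22+9 = 81
HQ - A3 - U3 - M7 - E9 - V6 - HQ: 12+10+4+8+33+8 = 75
HQ - A3 - U3 - M7 - V6 - E9 - HQ: 12+10+4+10+14+29 = 79
HQ - A3 - U3 - E9 - M7 - V6 - HQ: 12+10+12+24+10+8 = 76
HQ - A3 - U3 - E9 - V6 - M7 - HQ: 12+10+12+33+11+5 = 83
HQ - A3 - U3 - V6 - M7 - E9 - HQ: 12+10+14+11+8+29 = 84
HQ - A3 - U3 - V6 - E9 - M7 - HQ: 12+10+14+14+24+5 = 79
HQ - A3 - E9 - M7 - U3 - V6 - HQ: 12+22+24+7+14+8 = 87
HQ - A3 - E9 - M7 - V6 - U3 - HQ: 12+22+24+10+17+9 = 94
… (106 more)
HQ - V6 - E9 - A3 - U3 - M7 - HQ: 5+14+12+10+4+5 = 50  ← best
The minimum is 50.
One optimal route: HQ → V6 → E9 → A3 → U3 → M7 → HQ.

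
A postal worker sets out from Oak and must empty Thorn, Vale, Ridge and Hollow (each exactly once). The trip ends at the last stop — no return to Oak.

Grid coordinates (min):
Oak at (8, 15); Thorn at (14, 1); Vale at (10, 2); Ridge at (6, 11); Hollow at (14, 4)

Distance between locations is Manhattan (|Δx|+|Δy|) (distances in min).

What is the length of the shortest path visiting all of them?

27 min — the minimum one-way total.

There are 4! = 24 possible orderings.
Oak - Thorn - Vale - Ridge - Hollow: 20+5+13+15 = 53
Oak - Thorn - Vale - Hollow - Ridge: 20+5+6+15 = 46
Oak - Thorn - Ridge - Vale - Hollow: 20+18+13+6 = 57
Oak - Thorn - Ridge - Hollow - Vale: 20+18+15+6 = 59
Oak - Thorn - Hollow - Vale - Ridge: 20+3+6+13 = 42
Oak - Thorn - Hollow - Ridge - Vale: 20+3+15+13 = 51
Oak - Vale - Thorn - Ridge - Hollow: 15+5+18+15 = 53
Oak - Vale - Thorn - Hollow - Ridge: 15+5+3+15 = 38
Oak - Vale - Ridge - Thorn - Hollow: 15+13+18+3 = 49
Oak - Vale - Ridge - Hollow - Thorn: 15+13+15+3 = 46
Oak - Vale - Hollow - Thorn - Ridge: 15+6+3+18 = 42
Oak - Vale - Hollow - Ridge - Thorn: 15+6+15+18 = 54
Oak - Ridge - Thorn - Vale - Hollow: 6+18+5+6 = 35
Oak - Ridge - Thorn - Hollow - Vale: 6+18+3+6 = 33
… (10 more)
Oak - Ridge - Vale - Thorn - Hollow: 6+13+5+3 = 27  ← best
The minimum is 27.
One shortest path: Oak → Ridge → Vale → Thorn → Hollow.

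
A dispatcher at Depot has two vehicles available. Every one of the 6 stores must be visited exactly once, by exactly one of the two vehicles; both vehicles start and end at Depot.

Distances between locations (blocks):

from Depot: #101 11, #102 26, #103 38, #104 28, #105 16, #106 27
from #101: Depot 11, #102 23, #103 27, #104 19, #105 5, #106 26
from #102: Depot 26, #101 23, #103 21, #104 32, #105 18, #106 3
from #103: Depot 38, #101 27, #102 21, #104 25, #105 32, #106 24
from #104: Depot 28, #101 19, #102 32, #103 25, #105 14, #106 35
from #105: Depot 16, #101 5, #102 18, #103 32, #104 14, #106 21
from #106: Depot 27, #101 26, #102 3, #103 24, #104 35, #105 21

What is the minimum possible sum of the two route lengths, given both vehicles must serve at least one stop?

Minimum combined distance: 128 blocks.

Check every non-empty split of the stops between the two vehicles; for each half take its own optimal tour:
  {#101} + {#102, #103, #104, #105, #106}: 22 + 106 = 128
  {#102} + {#101, #103, #104, #105, #106}: 52 + 106 = 158
  {#101, #102} + {#103, #104, #105, #106}: 60 + 106 = 166
  {#103} + {#101, #102, #104, #105, #106}: 76 + 92 = 168
  {#101, #103} + {#102, #104, #105, #106}: 76 + 90 = 166
  {#102, #103} + {#101, #104, #105, #106}: 85 + 92 = 177
  … (31 splits in total)
Best: vehicle 1 Depot → #101 → Depot = 22; vehicle 2 Depot → #105 → #104 → #103 → #102 → #106 → Depot = 106; combined 128.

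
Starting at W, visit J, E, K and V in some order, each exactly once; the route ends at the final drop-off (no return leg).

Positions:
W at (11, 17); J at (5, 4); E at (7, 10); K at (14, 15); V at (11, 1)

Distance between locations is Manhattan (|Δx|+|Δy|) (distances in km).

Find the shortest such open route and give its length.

There are 4! = 24 possible orderings.
W→J→E→K→V: 19+8+12+17 = 56
W→J→E→V→K: 19+8+13+17 = 57
W→J→K→E→V: 19+20+12+13 = 64
W→J→K→V→E: 19+20+17+13 = 69
W→J→V→E→K: 19+9+13+12 = 53
W→J→V→K→E: 19+9+17+12 = 57
W→E→J→K→V: 11+8+20+17 = 56
W→E→J→V→K: 11+8+9+17 = 45
W→E→K→J→V: 11+12+20+9 = 52
W→E→K→V→J: 11+12+17+9 = 49
W→E→V→J→K: 11+13+9+20 = 53
W→E→V→K→J: 11+13+17+20 = 61
W→K→J→E→V: 5+20+8+13 = 46
W→K→J→V→E: 5+20+9+13 = 47
… (10 more)
W→K→E→J→V: 5+12+8+9 = 34  ← best
The minimum is 34.
One shortest path: W → K → E → J → V.

Shortest open route: 34 km.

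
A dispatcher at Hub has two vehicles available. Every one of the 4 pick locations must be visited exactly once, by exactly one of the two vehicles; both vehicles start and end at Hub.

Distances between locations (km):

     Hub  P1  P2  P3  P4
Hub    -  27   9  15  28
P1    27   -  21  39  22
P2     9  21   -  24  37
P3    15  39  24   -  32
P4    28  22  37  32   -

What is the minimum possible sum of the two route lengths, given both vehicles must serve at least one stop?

There are 2^3 − 1 = 7 ways to divide the 4 stops into two non-empty groups. For each, the best each vehicle can do is its own shortest tour through its group:
  {P1} + {P2, P3, P4}: 54 + 93 = 147
  {P2} + {P1, P3, P4}: 18 + 96 = 114
  {P1, P2} + {P3, P4}: 57 + 75 = 132
  {P3} + {P1, P2, P4}: 30 + 80 = 110
  {P1, P3} + {P2, P4}: 81 + 74 = 155
  {P2, P3} + {P1, P4}: 48 + 77 = 125
  … (7 splits in total)
Best: vehicle 1 Hub → P3 → Hub = 30; vehicle 2 Hub → P2 → P1 → P4 → Hub = 80; combined 110.

110 km — the smallest possible combined total.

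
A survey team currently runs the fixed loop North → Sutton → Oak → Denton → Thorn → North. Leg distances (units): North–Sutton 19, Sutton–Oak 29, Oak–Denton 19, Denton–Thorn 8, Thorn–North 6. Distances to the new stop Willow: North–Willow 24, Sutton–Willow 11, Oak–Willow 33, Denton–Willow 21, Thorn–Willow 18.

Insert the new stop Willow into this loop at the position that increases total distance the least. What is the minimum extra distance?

+15 — insert Willow between Sutton and Oak.

Insertion cost between consecutive stops i–j is d(i,Willow) + d(Willow,j) − d(i,j):
  between North and Sutton: 24 + 11 − 19 = 16
  between Sutton and Oak: 11 + 33 − 29 = 15
  between Oak and Denton: 33 + 21 − 19 = 35
  between Denton and Thorn: 21 + 18 − 8 = 31
  between Thorn and North: 18 + 24 − 6 = 36
Cheapest insertion is between Sutton and Oak, adding 15.
New total = 81 + 15 = 96.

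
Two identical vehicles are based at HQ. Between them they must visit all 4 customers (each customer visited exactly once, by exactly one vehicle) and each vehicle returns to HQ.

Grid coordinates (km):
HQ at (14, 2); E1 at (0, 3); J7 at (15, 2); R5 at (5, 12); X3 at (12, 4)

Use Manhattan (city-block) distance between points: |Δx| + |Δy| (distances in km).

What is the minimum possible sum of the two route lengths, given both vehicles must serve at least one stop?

Check every non-empty split of the stops between the two vehicles; for each half take its own optimal tour:
  {E1} + {J7, R5, X3}: 30 + 40 = 70
  {J7} + {E1, R5, X3}: 2 + 48 = 50
  {E1, J7} + {R5, X3}: 32 + 38 = 70
  {R5} + {E1, J7, X3}: 38 + 34 = 72
  {E1, R5} + {J7, X3}: 48 + 10 = 58
  {J7, R5} + {E1, X3}: 40 + 32 = 72
  … (7 splits in total)
Best: vehicle 1 HQ → J7 → HQ = 2; vehicle 2 HQ → E1 → R5 → X3 → HQ = 48; combined 50.

Minimum combined distance: 50 km.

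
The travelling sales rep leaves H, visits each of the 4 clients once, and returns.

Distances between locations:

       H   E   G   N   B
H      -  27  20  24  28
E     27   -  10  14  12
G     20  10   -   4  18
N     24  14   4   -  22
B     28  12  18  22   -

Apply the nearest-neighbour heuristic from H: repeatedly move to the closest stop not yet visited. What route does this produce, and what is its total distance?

H → [G:20 / N:24 / E:27 / B:28] → G (20)
G → [N:4 / E:10 / B:18] → N (4)
N → [E:14 / B:22] → E (14)
E → [B:12] → B (12)
Return B→H: 28.
Total = 20 + 4 + 14 + 12 + 28 = 78.

Total distance 78 via the nearest-neighbour route H → G → N → E → B → H.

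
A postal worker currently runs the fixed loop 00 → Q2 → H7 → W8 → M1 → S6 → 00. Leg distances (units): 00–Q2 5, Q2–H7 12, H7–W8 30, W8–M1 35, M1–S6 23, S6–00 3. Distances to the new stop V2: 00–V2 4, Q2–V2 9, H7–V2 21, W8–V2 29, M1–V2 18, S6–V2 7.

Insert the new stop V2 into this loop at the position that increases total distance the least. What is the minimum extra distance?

Insertion cost between consecutive stops i–j is d(i,V2) + d(V2,j) − d(i,j):
  between 00 and Q2: 4 + 9 − 5 = 8
  between Q2 and H7: 9 + 21 − 12 = 18
  between H7 and W8: 21 + 29 − 30 = 20
  between W8 and M1: 29 + 18 − 35 = 12
  between M1 and S6: 18 + 7 − 23 = 2
  between S6 and 00: 7 + 4 − 3 = 8
Cheapest insertion is between M1 and S6, adding 2.
New total = 108 + 2 = 110.

Minimum extra distance: 2, inserting V2 between M1 and S6.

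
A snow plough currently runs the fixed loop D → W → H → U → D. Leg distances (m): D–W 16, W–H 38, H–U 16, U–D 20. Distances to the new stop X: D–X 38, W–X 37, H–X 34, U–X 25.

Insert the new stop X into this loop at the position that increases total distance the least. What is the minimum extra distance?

Minimum extra distance: 33 m, inserting X between W and H.

Insertion cost between consecutive stops i–j is d(i,X) + d(X,j) − d(i,j):
  between D and W: 38 + 37 − 16 = 59
  between W and H: 37 + 34 − 38 = 33
  between H and U: 34 + 25 − 16 = 43
  between U and D: 25 + 38 − 20 = 43
Cheapest insertion is between W and H, adding 33.
New total = 90 + 33 = 123.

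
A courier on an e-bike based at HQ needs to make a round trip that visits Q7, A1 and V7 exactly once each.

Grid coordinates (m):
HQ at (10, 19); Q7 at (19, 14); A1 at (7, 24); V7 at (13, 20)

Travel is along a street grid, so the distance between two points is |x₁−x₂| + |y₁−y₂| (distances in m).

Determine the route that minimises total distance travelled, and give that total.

Shortest round trip = 44 m.

HQ→Q7→A1→V7→HQ: 14+22+10+4 = 50
HQ→Q7→V7→A1→HQ: 14+12+10+8 = 44
HQ→A1→Q7→V7→HQ: 8+22+12+4 = 46
The minimum is 44.
One optimal route: HQ → Q7 → V7 → A1 → HQ (or its reverse).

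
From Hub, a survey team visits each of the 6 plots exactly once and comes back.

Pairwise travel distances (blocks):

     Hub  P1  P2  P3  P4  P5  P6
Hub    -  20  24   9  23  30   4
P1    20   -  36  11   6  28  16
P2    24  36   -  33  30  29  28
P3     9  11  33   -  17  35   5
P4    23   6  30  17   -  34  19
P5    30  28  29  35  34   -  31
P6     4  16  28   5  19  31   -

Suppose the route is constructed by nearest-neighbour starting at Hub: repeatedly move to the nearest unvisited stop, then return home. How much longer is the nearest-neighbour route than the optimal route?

Hub: P6=4, P3=9, P1=20, P4=23, P2=24, P5=30 ⇒ P6
P6: P3=5, P1=16, P4=19, P2=28, P5=31 ⇒ P3
P3: P1=11, P4=17, P2=33, P5=35 ⇒ P1
P1: P4=6, P5=28, P2=36 ⇒ P4
P4: P2=30, P5=34 ⇒ P2
P2: P5=29 ⇒ P5
NN route Hub → P6 → P3 → P1 → P4 → P2 → P5 → Hub costs 115.
Optimal: Hub → P2 → P5 → P1 → P4 → P3 → P6 → Hub costs 113 (by enumerating all 360 distinct tours).
Excess = 115 − 113 = 2.

The nearest-neighbour route is 2 blocks longer than optimal.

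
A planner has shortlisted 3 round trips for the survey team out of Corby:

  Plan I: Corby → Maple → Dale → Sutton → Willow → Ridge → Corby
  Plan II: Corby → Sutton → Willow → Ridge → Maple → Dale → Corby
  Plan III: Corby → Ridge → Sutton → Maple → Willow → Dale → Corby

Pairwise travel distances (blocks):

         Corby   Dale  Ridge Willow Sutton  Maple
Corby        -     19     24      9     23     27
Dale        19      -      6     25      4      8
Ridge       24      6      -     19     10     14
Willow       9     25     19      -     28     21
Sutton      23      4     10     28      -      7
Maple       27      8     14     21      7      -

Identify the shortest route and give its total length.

106 blocks — Plan III is the shortest.

Plan I: 27 + 8 + 4 + 28 + 19 + 24 = 110
Plan II: 23 + 28 + 19 + 14 + 8 + 19 = 111
Plan III: 24 + 10 + 7 + 21 + 25 + 19 = 106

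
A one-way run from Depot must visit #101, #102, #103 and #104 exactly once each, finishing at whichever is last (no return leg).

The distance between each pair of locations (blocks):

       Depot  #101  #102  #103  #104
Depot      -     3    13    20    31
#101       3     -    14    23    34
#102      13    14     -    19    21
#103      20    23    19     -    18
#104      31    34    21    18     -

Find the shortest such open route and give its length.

Shortest open route: 54 blocks.

There are 4! = 24 possible orderings.
Depot - #101 - #102 - #103 - #104: 3+14+19+18 = 54
Depot - #101 - #102 - #104 - #103: 3+14+21+18 = 56
Depot - #101 - #103 - #102 - #104: 3+23+19+21 = 66
Depot - #101 - #103 - #104 - #102: 3+23+18+21 = 65
Depot - #101 - #104 - #102 - #103: 3+34+21+19 = 77
Depot - #101 - #104 - #103 - #102: 3+34+18+19 = 74
Depot - #102 - #101 - #103 - #104: 13+14+23+18 = 68
Depot - #102 - #101 - #104 - #103: 13+14+34+18 = 79
Depot - #102 - #103 - #101 - #104: 13+19+23+34 = 89
Depot - #102 - #103 - #104 - #101: 13+19+18+34 = 84
Depot - #102 - #104 - #101 - #103: 13+21+34+23 = 91
Depot - #102 - #104 - #103 - #101: 13+21+18+23 = 75
Depot - #103 - #101 - #102 - #104: 20+23+14+21 = 78
Depot - #103 - #101 - #104 - #102: 20+23+34+21 = 98
… (10 more)
The minimum is 54.
One shortest path: Depot → #101 → #102 → #103 → #104.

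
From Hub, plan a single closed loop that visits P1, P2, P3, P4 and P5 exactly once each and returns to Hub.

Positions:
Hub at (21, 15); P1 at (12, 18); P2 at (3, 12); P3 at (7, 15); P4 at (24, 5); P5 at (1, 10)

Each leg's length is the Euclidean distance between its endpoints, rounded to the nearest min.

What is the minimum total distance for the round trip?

Hub→P1→P2→P3→P4→P5→Hub: 9+11+5+20+24+21 = 90
Hub→P1→P2→P3→P5→P4→Hub: 9+11+5+8+24+10 = 67
Hub→P1→P2→P4→P3→P5→Hub: 9+11+22+20+8+21 = 91
Hub→P1→P2→P4→P5→P3→Hub: 9+11+22+24+8+14 = 88
Hub→P1→P2→P5→P3→P4→Hub: 9+11+3+8+20+10 = 61
Hub→P1→P2→P5→P4→P3→Hub: 9+11+3+24+20+14 = 81
Hub→P1→P3→P2→P4→P5→Hub: 9+6+5+22+24+21 = 87
Hub→P1→P3→P2→P5→P4→Hub: 9+6+5+3+24+10 = 57
Hub→P1→P3→P4→P2→P5→Hub: 9+6+20+22+3+21 = 81
Hub→P1→P3→P4→P5→P2→Hub: 9+6+20+24+3+18 = 80
Hub→P1→P3→P5→P2→P4→Hub: 9+6+8+3+22+10 = 58
Hub→P1→P3→P5→P4→P2→Hub: 9+6+8+24+22+18 = 87
Hub→P1→P4→P2→P3→P5→Hub: 9+18+22+5+8+21 = 83
Hub→P1→P4→P2→P5→P3→Hub: 9+18+22+3+8+14 = 74
… (46 more)
The minimum is 57.
One optimal route: Hub → P1 → P3 → P2 → P5 → P4 → Hub (or its reverse).

Minimum total distance: 57 min.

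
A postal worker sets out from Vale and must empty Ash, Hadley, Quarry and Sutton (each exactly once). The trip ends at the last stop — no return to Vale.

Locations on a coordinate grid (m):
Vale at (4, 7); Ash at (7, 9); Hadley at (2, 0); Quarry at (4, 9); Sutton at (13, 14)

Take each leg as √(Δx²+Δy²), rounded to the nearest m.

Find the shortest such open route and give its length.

27 m — the minimum one-way total.

There are 4! = 24 possible orderings.
Vale→Ash→Hadley→Quarry→Sutton: 4+10+9+10 = 33
Vale→Ash→Hadley→Sutton→Quarry: 4+10+18+10 = 42
Vale→Ash→Quarry→Hadley→Sutton: 4+3+9+18 = 34
Vale→Ash→Quarry→Sutton→Hadley: 4+3+10+18 = 35
Vale→Ash→Sutton→Hadley→Quarry: 4+8+18+9 = 39
Vale→Ash→Sutton→Quarry→Hadley: 4+8+10+9 = 31
Vale→Hadley→Ash→Quarry→Sutton: 7+10+3+10 = 30
Vale→Hadley→Ash→Sutton→Quarry: 7+10+8+10 = 35
Vale→Hadley→Quarry→Ash→Sutton: 7+9+3+8 = 27
Vale→Hadley→Quarry→Sutton→Ash: 7+9+10+8 = 34
Vale→Hadley→Sutton→Ash→Quarry: 7+18+8+3 = 36
Vale→Hadley→Sutton→Quarry→Ash: 7+18+10+3 = 38
Vale→Quarry→Ash→Hadley→Sutton: 2+3+10+18 = 33
Vale→Quarry→Ash→Sutton→Hadley: 2+3+8+18 = 31
… (10 more)
The minimum is 27.
One shortest path: Vale → Hadley → Quarry → Ash → Sutton.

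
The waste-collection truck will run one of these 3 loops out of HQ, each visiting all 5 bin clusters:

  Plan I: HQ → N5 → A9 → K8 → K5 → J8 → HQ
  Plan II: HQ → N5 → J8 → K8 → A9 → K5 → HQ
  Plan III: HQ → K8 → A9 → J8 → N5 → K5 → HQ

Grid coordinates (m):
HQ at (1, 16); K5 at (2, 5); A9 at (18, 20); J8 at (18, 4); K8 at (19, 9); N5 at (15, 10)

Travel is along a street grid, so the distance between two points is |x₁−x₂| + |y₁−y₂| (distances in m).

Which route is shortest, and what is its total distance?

Shortest is Plan II, total 90 m.

Plan I: 20 + 13 + 12 + 21 + 17 + 29 = 112
Plan II: 20 + 9 + 6 + 12 + 31 + 12 = 90
Plan III: 25 + 12 + 16 + 9 + 18 + 12 = 92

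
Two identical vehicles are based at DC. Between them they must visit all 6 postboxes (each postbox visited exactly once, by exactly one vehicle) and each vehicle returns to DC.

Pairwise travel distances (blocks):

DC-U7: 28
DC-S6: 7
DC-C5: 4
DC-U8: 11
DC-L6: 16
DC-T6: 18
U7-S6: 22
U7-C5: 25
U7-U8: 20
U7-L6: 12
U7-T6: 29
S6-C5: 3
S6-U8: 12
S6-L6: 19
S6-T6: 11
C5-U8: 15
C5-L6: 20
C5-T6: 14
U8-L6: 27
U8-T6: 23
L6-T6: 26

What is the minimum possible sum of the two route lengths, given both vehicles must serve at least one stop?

95 blocks — the smallest possible combined total.

There are 2^5 − 1 = 31 ways to divide the 6 stops into two non-empty groups. For each, the best each vehicle can do is its own shortest tour through its group:
  {U7} + {S6, C5, U8, L6, T6}: 56 + 82 = 138
  {S6} + {U7, C5, U8, L6, T6}: 14 + 87 = 101
  {U7, S6} + {C5, U8, L6, T6}: 57 + 82 = 139
  {C5} + {U7, S6, U8, L6, T6}: 8 + 87 = 95
  {U7, C5} + {S6, U8, L6, T6}: 57 + 76 = 133
  {S6, C5} + {U7, U8, L6, T6}: 14 + 87 = 101
  … (31 splits in total)
Best: vehicle 1 DC → C5 → DC = 8; vehicle 2 DC → S6 → T6 → L6 → U7 → U8 → DC = 87; combined 95.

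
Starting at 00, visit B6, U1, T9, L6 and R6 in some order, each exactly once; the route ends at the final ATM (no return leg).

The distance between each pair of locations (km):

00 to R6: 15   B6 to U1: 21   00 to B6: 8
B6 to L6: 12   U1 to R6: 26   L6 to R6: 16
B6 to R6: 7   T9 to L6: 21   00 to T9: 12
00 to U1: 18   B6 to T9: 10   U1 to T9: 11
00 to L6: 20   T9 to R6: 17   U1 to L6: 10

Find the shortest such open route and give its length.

There are 5! = 120 possible orderings.
00 - B6 - U1 - T9 - L6 - R6: 8+21+11+21+16 = 77
00 - B6 - U1 - T9 - R6 - L6: 8+21+11+17+16 = 73
00 - B6 - U1 - L6 - T9 - R6: 8+21+10+21+17 = 77
00 - B6 - U1 - L6 - R6 - T9: 8+21+10+16+17 = 72
00 - B6 - U1 - R6 - T9 - L6: 8+21+26+17+21 = 93
00 - B6 - U1 - R6 - L6 - T9: 8+21+26+16+21 = 92
00 - B6 - T9 - U1 - L6 - R6: 8+10+11+10+16 = 55
00 - B6 - T9 - U1 - R6 - L6: 8+10+11+26+16 = 71
00 - B6 - T9 - L6 - U1 - R6: 8+10+21+10+26 = 75
00 - B6 - T9 - L6 - R6 - U1: 8+10+21+16+26 = 81
00 - B6 - T9 - R6 - U1 - L6: 8+10+17+26+10 = 71
00 - B6 - T9 - R6 - L6 - U1: 8+10+17+16+10 = 61
00 - B6 - L6 - U1 - T9 - R6: 8+12+10+11+17 = 58
00 - B6 - L6 - U1 - R6 - T9: 8+12+10+26+17 = 73
… (106 more)
00 - B6 - R6 - L6 - U1 - T9: 8+7+16+10+11 = 52  ← best
The minimum is 52.
One shortest path: 00 → B6 → R6 → L6 → U1 → T9.

Minimum one-way distance = 52 km.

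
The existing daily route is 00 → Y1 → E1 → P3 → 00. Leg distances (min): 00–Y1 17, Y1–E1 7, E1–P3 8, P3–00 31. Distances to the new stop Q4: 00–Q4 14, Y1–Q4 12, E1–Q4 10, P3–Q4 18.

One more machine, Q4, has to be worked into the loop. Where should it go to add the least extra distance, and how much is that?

Minimum extra distance: 1 min, inserting Q4 between P3 and 00.

Insertion cost between consecutive stops i–j is d(i,Q4) + d(Q4,j) − d(i,j):
  between 00 and Y1: 14 + 12 − 17 = 9
  between Y1 and E1: 12 + 10 − 7 = 15
  between E1 and P3: 10 + 18 − 8 = 20
  between P3 and 00: 18 + 14 − 31 = 1
Cheapest insertion is between P3 and 00, adding 1.
New total = 63 + 1 = 64.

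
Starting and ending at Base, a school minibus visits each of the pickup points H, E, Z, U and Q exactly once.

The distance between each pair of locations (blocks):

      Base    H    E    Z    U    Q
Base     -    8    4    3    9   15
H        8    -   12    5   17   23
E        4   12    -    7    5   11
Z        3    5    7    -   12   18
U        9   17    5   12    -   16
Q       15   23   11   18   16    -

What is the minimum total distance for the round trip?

56 blocks — the shortest possible round trip.

With 5 stops there are 5!/2 = 60 distinct round trips (a route and its reverse cost the same).
Base → H → E → Z → U → Q → Base: 8+12+7+12+16+15 = 70
Base → H → E → Z → Q → U → Base: 8+12+7+18+16+9 = 70
Base → H → E → U → Z → Q → Base: 8+12+5+12+18+15 = 70
Base → H → E → U → Q → Z → Base: 8+12+5+16+18+3 = 62
Base → H → E → Q → Z → U → Base: 8+12+11+18+12+9 = 70
Base → H → E → Q → U → Z → Base: 8+12+11+16+12+3 = 62
Base → H → Z → E → U → Q → Base: 8+5+7+5+16+15 = 56
Base → H → Z → E → Q → U → Base: 8+5+7+11+16+9 = 56
Base → H → Z → U → E → Q → Base: 8+5+12+5+11+15 = 56
Base → H → Z → U → Q → E → Base: 8+5+12+16+11+4 = 56
Base → H → Z → Q → E → U → Base: 8+5+18+11+5+9 = 56
Base → H → Z → Q → U → E → Base: 8+5+18+16+5+4 = 56
Base → H → U → E → Z → Q → Base: 8+17+5+7+18+15 = 70
Base → H → U → E → Q → Z → Base: 8+17+5+11+18+3 = 62
… (46 more)
The minimum is 56.
One optimal route: Base → H → Z → E → U → Q → Base (or its reverse).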